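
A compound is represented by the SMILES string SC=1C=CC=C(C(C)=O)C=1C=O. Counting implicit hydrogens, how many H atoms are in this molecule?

8

Walk through each heavy atom and fill implicit hydrogens from standard valence (C 4, N 3, O 2, S 2, halogen 1):
  atom 1: S, bond orders sum to 1 (valence 2) → 1 H
  atom 2: C, bond orders sum to 4 (valence 4) → 0 H
  atom 3: C, bond orders sum to 3 (valence 4) → 1 H
  atom 4: C, bond orders sum to 3 (valence 4) → 1 H
  atom 5: C, bond orders sum to 3 (valence 4) → 1 H
  atom 6: C, bond orders sum to 4 (valence 4) → 0 H
  atom 7: C, bond orders sum to 4 (valence 4) → 0 H
  atom 8: C, bond orders sum to 1 (valence 4) → 3 H
  atom 9: O, bond orders sum to 2 (valence 2) → 0 H
  atom 10: C, bond orders sum to 4 (valence 4) → 0 H
  atom 11: C, bond orders sum to 3 (valence 4) → 1 H
  atom 12: O, bond orders sum to 2 (valence 2) → 0 H
Total hydrogens: 8.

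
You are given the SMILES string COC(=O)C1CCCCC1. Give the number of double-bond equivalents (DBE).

2

Degree of unsaturation = (number of rings) + (number of π bonds).
Ring closures in the SMILES: 1.
π bonds: 1 double bond (each 1 DoU) → 1 DoU from unsaturation.
Total DoU = 1 + 1 = 2.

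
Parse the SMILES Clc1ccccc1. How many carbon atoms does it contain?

6

Count every carbon token in the SMILES (each C, including those in ring-closure positions and inside branches).
Carbon count: 6.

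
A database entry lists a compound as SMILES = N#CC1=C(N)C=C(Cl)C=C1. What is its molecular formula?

Walk through each heavy atom and fill implicit hydrogens from standard valence (C 4, N 3, O 2, S 2, halogen 1):
  atom 1: N, bond orders sum to 3 (valence 3) → 0 H
  atom 2: C, bond orders sum to 4 (valence 4) → 0 H
  atom 3: C, bond orders sum to 4 (valence 4) → 0 H
  atom 4: C, bond orders sum to 4 (valence 4) → 0 H
  atom 5: N, bond orders sum to 1 (valence 3) → 2 H
  atom 6: C, bond orders sum to 3 (valence 4) → 1 H
  atom 7: C, bond orders sum to 4 (valence 4) → 0 H
  atom 8: Cl (halogen, monovalent) → 0 H
  atom 9: C, bond orders sum to 3 (valence 4) → 1 H
  atom 10: C, bond orders sum to 3 (valence 4) → 1 H
Totals → C:7, H:5, Cl:1, N:2.
In Hill order: C7H5ClN2.

C7H5ClN2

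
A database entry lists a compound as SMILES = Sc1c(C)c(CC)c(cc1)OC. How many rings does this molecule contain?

1

In SMILES, each pair of matching ring-closure digits denotes one ring-closing bond; the number of such bonds equals the number of independent rings.
Ring-closure bonds here: 1.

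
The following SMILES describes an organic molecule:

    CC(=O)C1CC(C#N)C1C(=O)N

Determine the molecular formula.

Walk through each heavy atom and fill implicit hydrogens from standard valence (C 4, N 3, O 2, S 2, halogen 1):
  atom 1: C, bond orders sum to 1 (valence 4) → 3 H
  atom 2: C, bond orders sum to 4 (valence 4) → 0 H
  atom 3: O, bond orders sum to 2 (valence 2) → 0 H
  atom 4: C, bond orders sum to 3 (valence 4) → 1 H
  atom 5: C, bond orders sum to 2 (valence 4) → 2 H
  atom 6: C, bond orders sum to 3 (valence 4) → 1 H
  atom 7: C, bond orders sum to 4 (valence 4) → 0 H
  atom 8: N, bond orders sum to 3 (valence 3) → 0 H
  atom 9: C, bond orders sum to 3 (valence 4) → 1 H
  atom 10: C, bond orders sum to 4 (valence 4) → 0 H
  atom 11: O, bond orders sum to 2 (valence 2) → 0 H
  atom 12: N, bond orders sum to 1 (valence 3) → 2 H
Totals → C:8, H:10, N:2, O:2.

C8H10N2O2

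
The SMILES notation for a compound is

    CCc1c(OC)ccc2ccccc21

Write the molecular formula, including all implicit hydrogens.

Walk through each heavy atom and fill implicit hydrogens from standard valence (C 4, N 3, O 2, S 2, halogen 1); for lowercase aromatic atoms, an aromatic c carries 1 H when it has two neighbours and 0 H with three, and aromatic n carries 0 H:
  atom 1: C, bond orders sum to 1 (valence 4) → 3 H
  atom 2: C, bond orders sum to 2 (valence 4) → 2 H
  atom 3: aromatic c, 3 neighbours → 0 H
  atom 4: aromatic c, 3 neighbours → 0 H
  atom 5: O, bond orders sum to 2 (valence 2) → 0 H
  atom 6: C, bond orders sum to 1 (valence 4) → 3 H
  atom 7: aromatic c, 2 neighbours → 1 H
  atom 8: aromatic c, 2 neighbours → 1 H
  atom 9: aromatic c, 3 neighbours → 0 H
  atom 10: aromatic c, 2 neighbours → 1 H
  atom 11: aromatic c, 2 neighbours → 1 H
  atom 12: aromatic c, 2 neighbours → 1 H
  atom 13: aromatic c, 2 neighbours → 1 H
  atom 14: aromatic c, 3 neighbours → 0 H
Totals → C:13, H:14, O:1.

C13H14O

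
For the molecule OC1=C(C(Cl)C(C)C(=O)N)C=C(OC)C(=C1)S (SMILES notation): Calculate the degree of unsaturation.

5

Degree of unsaturation = (number of rings) + (number of π bonds).
Ring closures in the SMILES: 1.
π bonds: 4 double bonds (each 1 DoU) → 4 DoU from unsaturation.
Total DoU = 1 + 4 = 5.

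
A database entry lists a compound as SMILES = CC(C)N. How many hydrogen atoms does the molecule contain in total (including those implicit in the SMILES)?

9

Walk through each heavy atom and fill implicit hydrogens from standard valence (C 4, N 3, O 2, S 2, halogen 1):
  atom 1: C, bond orders sum to 1 (valence 4) → 3 H
  atom 2: C, bond orders sum to 3 (valence 4) → 1 H
  atom 3: C, bond orders sum to 1 (valence 4) → 3 H
  atom 4: N, bond orders sum to 1 (valence 3) → 2 H
Total hydrogens: 9.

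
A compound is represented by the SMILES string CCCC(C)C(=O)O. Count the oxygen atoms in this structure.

2

Scan the SMILES for O atoms (remember two-letter symbols like Cl and Br are single atoms).
Oxygen count: 2.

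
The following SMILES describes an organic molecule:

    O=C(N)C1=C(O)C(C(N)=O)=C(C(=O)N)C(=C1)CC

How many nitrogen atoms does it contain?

3

Scan the SMILES for N atoms (remember two-letter symbols like Cl and Br are single atoms).
Nitrogen count: 3.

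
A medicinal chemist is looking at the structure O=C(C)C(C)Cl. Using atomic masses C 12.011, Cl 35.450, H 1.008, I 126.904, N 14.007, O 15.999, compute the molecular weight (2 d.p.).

First, the molecular formula is C4H7ClO (counting implicit H from valence).
  C: 4 × 12.011 = 48.044
  Cl: 1 × 35.450 = 35.450
  H: 7 × 1.008 = 7.056
  O: 1 × 15.999 = 15.999
Sum: 4×12.011 + 1×35.450 + 7×1.008 + 1×15.999 = 106.549 → 106.55 g/mol.

106.55 g/mol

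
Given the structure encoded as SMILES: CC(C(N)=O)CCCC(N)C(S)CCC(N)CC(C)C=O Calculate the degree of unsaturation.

Degree of unsaturation = (number of rings) + (number of π bonds).
Ring closures in the SMILES: 0.
π bonds: 2 double bonds (each 1 DoU) → 2 DoU from unsaturation.
Total DoU = 0 + 2 = 2.

2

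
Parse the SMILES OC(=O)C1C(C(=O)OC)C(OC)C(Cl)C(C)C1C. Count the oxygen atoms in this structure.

5

Scan the SMILES for O atoms (remember two-letter symbols like Cl and Br are single atoms).
Oxygen count: 5.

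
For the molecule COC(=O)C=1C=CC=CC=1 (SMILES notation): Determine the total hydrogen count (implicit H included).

Walk through each heavy atom and fill implicit hydrogens from standard valence (C 4, N 3, O 2, S 2, halogen 1):
  atom 1: C, bond orders sum to 1 (valence 4) → 3 H
  atom 2: O, bond orders sum to 2 (valence 2) → 0 H
  atom 3: C, bond orders sum to 4 (valence 4) → 0 H
  atom 4: O, bond orders sum to 2 (valence 2) → 0 H
  atom 5: C, bond orders sum to 4 (valence 4) → 0 H
  atom 6: C, bond orders sum to 3 (valence 4) → 1 H
  atom 7: C, bond orders sum to 3 (valence 4) → 1 H
  atom 8: C, bond orders sum to 3 (valence 4) → 1 H
  atom 9: C, bond orders sum to 3 (valence 4) → 1 H
  atom 10: C, bond orders sum to 3 (valence 4) → 1 H
Total hydrogens: 8.

8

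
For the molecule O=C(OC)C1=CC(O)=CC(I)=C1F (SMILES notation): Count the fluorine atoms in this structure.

Scan the SMILES for F atoms (remember two-letter symbols like Cl and Br are single atoms).
Fluorine count: 1.

1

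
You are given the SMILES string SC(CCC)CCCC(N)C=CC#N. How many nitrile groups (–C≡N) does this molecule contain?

1

The nitrile motif appears at heavy-atom position 13 in the SMILES.
Other groups present: 1 alkene, 1 primary amine, 1 thiol.
Nitrile count: 1.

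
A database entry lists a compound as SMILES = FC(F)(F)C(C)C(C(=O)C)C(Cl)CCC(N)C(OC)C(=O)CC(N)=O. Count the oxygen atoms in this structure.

4

Scan the SMILES for O atoms (remember two-letter symbols like Cl and Br are single atoms).
Oxygen count: 4.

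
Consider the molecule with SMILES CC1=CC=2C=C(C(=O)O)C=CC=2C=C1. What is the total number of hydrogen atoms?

10

Walk through each heavy atom and fill implicit hydrogens from standard valence (C 4, N 3, O 2, S 2, halogen 1):
  atom 1: C, bond orders sum to 1 (valence 4) → 3 H
  atom 2: C, bond orders sum to 4 (valence 4) → 0 H
  atom 3: C, bond orders sum to 3 (valence 4) → 1 H
  atom 4: C, bond orders sum to 4 (valence 4) → 0 H
  atom 5: C, bond orders sum to 3 (valence 4) → 1 H
  atom 6: C, bond orders sum to 4 (valence 4) → 0 H
  atom 7: C, bond orders sum to 4 (valence 4) → 0 H
  atom 8: O, bond orders sum to 2 (valence 2) → 0 H
  atom 9: O, bond orders sum to 1 (valence 2) → 1 H
  atom 10: C, bond orders sum to 3 (valence 4) → 1 H
  atom 11: C, bond orders sum to 3 (valence 4) → 1 H
  atom 12: C, bond orders sum to 4 (valence 4) → 0 H
  atom 13: C, bond orders sum to 3 (valence 4) → 1 H
  atom 14: C, bond orders sum to 3 (valence 4) → 1 H
Total hydrogens: 10.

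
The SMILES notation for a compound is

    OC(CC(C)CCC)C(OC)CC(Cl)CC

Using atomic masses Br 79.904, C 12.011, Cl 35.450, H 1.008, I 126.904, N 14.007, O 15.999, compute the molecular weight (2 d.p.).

250.81 g/mol

First, the molecular formula is C13H27ClO2 (counting implicit H from valence).
  C: 13 × 12.011 = 156.143
  Cl: 1 × 35.450 = 35.450
  H: 27 × 1.008 = 27.216
  O: 2 × 15.999 = 31.998
Sum: 13×12.011 + 1×35.450 + 27×1.008 + 2×15.999 = 250.807 → 250.81 g/mol.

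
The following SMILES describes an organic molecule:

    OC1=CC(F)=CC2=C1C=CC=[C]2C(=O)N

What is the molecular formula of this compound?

C11H8FNO2

Walk through each heavy atom and fill implicit hydrogens from standard valence (C 4, N 3, O 2, S 2, halogen 1):
  atom 1: O, bond orders sum to 1 (valence 2) → 1 H
  atom 2: C, bond orders sum to 4 (valence 4) → 0 H
  atom 3: C, bond orders sum to 3 (valence 4) → 1 H
  atom 4: C, bond orders sum to 4 (valence 4) → 0 H
  atom 5: F (halogen, monovalent) → 0 H
  atom 6: C, bond orders sum to 3 (valence 4) → 1 H
  atom 7: C, bond orders sum to 4 (valence 4) → 0 H
  atom 8: C, bond orders sum to 4 (valence 4) → 0 H
  atom 9: C, bond orders sum to 3 (valence 4) → 1 H
  atom 10: C, bond orders sum to 3 (valence 4) → 1 H
  atom 11: C, bond orders sum to 3 (valence 4) → 1 H
  atom 12: C with explicit H count 0
  atom 13: C, bond orders sum to 4 (valence 4) → 0 H
  atom 14: O, bond orders sum to 2 (valence 2) → 0 H
  atom 15: N, bond orders sum to 1 (valence 3) → 2 H
Totals → C:11, H:8, F:1, N:1, O:2.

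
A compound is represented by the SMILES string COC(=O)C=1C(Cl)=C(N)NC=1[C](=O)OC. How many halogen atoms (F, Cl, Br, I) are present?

1

Halogen atoms appear at heavy-atom position 7 (1×Cl).
Other groups present: 2 ester, 1 primary amine.
Halogen count: 1.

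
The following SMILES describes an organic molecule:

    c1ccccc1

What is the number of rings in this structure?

In SMILES, each pair of matching ring-closure digits denotes one ring-closing bond; the number of such bonds equals the number of independent rings.
Ring-closure bonds here: 1.

1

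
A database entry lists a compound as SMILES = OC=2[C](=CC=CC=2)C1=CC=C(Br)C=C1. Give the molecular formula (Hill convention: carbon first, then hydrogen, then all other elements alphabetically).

C12H9BrO

Walk through each heavy atom and fill implicit hydrogens from standard valence (C 4, N 3, O 2, S 2, halogen 1):
  atom 1: O, bond orders sum to 1 (valence 2) → 1 H
  atom 2: C, bond orders sum to 4 (valence 4) → 0 H
  atom 3: C with explicit H count 0
  atom 4: C, bond orders sum to 3 (valence 4) → 1 H
  atom 5: C, bond orders sum to 3 (valence 4) → 1 H
  atom 6: C, bond orders sum to 3 (valence 4) → 1 H
  atom 7: C, bond orders sum to 3 (valence 4) → 1 H
  atom 8: C, bond orders sum to 4 (valence 4) → 0 H
  atom 9: C, bond orders sum to 3 (valence 4) → 1 H
  atom 10: C, bond orders sum to 3 (valence 4) → 1 H
  atom 11: C, bond orders sum to 4 (valence 4) → 0 H
  atom 12: Br (halogen, monovalent) → 0 H
  atom 13: C, bond orders sum to 3 (valence 4) → 1 H
  atom 14: C, bond orders sum to 3 (valence 4) → 1 H
Totals → C:12, H:9, Br:1, O:1.
In Hill order: C12H9BrO.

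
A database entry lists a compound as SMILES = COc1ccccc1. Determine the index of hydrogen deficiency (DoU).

Molecular formula: C7H8O.
DoU = (2C + 2 + N − H − X) / 2, where X is the halogen count and O/S are ignored.
    = (2·7 + 2 + 0 − 8 − 0) / 2 = 8 / 2 = 4.

4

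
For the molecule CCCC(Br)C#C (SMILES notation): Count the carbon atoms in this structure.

Count every carbon token in the SMILES (each C, including those in ring-closure positions and inside branches).
Carbon count: 6.

6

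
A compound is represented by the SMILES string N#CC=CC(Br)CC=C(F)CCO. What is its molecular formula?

Walk through each heavy atom and fill implicit hydrogens from standard valence (C 4, N 3, O 2, S 2, halogen 1):
  atom 1: N, bond orders sum to 3 (valence 3) → 0 H
  atom 2: C, bond orders sum to 4 (valence 4) → 0 H
  atom 3: C, bond orders sum to 3 (valence 4) → 1 H
  atom 4: C, bond orders sum to 3 (valence 4) → 1 H
  atom 5: C, bond orders sum to 3 (valence 4) → 1 H
  atom 6: Br (halogen, monovalent) → 0 H
  atom 7: C, bond orders sum to 2 (valence 4) → 2 H
  atom 8: C, bond orders sum to 3 (valence 4) → 1 H
  atom 9: C, bond orders sum to 4 (valence 4) → 0 H
  atom 10: F (halogen, monovalent) → 0 H
  atom 11: C, bond orders sum to 2 (valence 4) → 2 H
  atom 12: C, bond orders sum to 2 (valence 4) → 2 H
  atom 13: O, bond orders sum to 1 (valence 2) → 1 H
Totals → C:9, H:11, Br:1, F:1, N:1, O:1.
In Hill order: C9H11BrFNO.

C9H11BrFNO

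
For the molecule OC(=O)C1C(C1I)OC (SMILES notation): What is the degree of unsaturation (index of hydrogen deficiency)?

Molecular formula: C5H7IO3.
DoU = (2C + 2 + N − H − X) / 2, where X is the halogen count and O/S are ignored.
    = (2·5 + 2 + 0 − 7 − 1) / 2 = 4 / 2 = 2.

2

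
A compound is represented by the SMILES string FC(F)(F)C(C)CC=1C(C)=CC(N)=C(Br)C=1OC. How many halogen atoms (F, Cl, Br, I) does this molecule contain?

Halogen atoms appear at heavy-atom positions 1, 3, 4, 15 (1×Br, 3×F).
Other groups present: 1 ether, 1 primary amine.
Halogen count: 4.

4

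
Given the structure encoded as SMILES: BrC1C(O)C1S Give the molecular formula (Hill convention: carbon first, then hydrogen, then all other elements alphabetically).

C3H5BrOS

Walk through each heavy atom and fill implicit hydrogens from standard valence (C 4, N 3, O 2, S 2, halogen 1):
  atom 1: Br (halogen, monovalent) → 0 H
  atom 2: C, bond orders sum to 3 (valence 4) → 1 H
  atom 3: C, bond orders sum to 3 (valence 4) → 1 H
  atom 4: O, bond orders sum to 1 (valence 2) → 1 H
  atom 5: C, bond orders sum to 3 (valence 4) → 1 H
  atom 6: S, bond orders sum to 1 (valence 2) → 1 H
Totals → C:3, H:5, Br:1, O:1, S:1.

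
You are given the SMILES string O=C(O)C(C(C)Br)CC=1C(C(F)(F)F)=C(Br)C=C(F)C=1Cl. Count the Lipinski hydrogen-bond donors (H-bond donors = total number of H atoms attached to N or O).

Donors: find every N or O and count the H atoms it carries.
  atom 1 (O): bond orders sum to 2 → 0 H
  atom 3 (O): bond orders sum to 1 → 1 H
Lipinski HBD = 1.

1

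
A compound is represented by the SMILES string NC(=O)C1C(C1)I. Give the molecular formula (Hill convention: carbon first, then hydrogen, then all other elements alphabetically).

C4H6INO

Walk through each heavy atom and fill implicit hydrogens from standard valence (C 4, N 3, O 2, S 2, halogen 1):
  atom 1: N, bond orders sum to 1 (valence 3) → 2 H
  atom 2: C, bond orders sum to 4 (valence 4) → 0 H
  atom 3: O, bond orders sum to 2 (valence 2) → 0 H
  atom 4: C, bond orders sum to 3 (valence 4) → 1 H
  atom 5: C, bond orders sum to 3 (valence 4) → 1 H
  atom 6: C, bond orders sum to 2 (valence 4) → 2 H
  atom 7: I (halogen, monovalent) → 0 H
Totals → C:4, H:6, I:1, N:1, O:1.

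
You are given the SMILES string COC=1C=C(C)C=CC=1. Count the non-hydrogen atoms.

Every atom symbol written in the SMILES (organic subset) is one heavy atom; implicit H are not written.
Heavy atoms by element → C:8, O:1.
Total: 9.

9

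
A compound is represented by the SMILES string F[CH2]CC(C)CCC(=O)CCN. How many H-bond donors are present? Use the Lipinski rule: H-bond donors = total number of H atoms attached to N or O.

2

Donors: find every N or O and count the H atoms it carries.
  atom 9 (O): bond orders sum to 2 → 0 H
  atom 12 (N): bond orders sum to 1 → 2 H
Lipinski HBD = 2.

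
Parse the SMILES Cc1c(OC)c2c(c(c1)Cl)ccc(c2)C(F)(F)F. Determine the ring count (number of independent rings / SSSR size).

In SMILES, each pair of matching ring-closure digits denotes one ring-closing bond; the number of such bonds equals the number of independent rings.
Ring-closure bonds here: 2.

2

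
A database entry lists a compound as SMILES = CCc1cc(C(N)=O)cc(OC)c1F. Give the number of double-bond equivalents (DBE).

Molecular formula: C10H12FNO2.
DoU = (2C + 2 + N − H − X) / 2, where X is the halogen count and O/S are ignored.
    = (2·10 + 2 + 1 − 12 − 1) / 2 = 10 / 2 = 5.

5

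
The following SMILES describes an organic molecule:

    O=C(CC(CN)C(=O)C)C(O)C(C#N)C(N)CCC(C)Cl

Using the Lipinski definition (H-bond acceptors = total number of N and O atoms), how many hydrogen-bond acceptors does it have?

N atoms: 3; O atoms: 3.
Lipinski HBA = 3 + 3 = 6.

6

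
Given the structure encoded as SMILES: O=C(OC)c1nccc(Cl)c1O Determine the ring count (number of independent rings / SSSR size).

In SMILES, each pair of matching ring-closure digits denotes one ring-closing bond; the number of such bonds equals the number of independent rings.
Ring-closure bonds here: 1.

1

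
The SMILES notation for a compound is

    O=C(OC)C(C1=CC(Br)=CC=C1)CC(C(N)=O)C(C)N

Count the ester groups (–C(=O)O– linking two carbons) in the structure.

The ester motif appears at heavy-atom position 2 in the SMILES.
Other groups present: 1 amide, 1 primary amine.
Ester count: 1.

1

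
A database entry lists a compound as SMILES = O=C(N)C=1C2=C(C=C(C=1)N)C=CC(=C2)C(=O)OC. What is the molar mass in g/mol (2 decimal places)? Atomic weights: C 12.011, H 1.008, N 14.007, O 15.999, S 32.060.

First, the molecular formula is C13H12N2O3 (counting implicit H from valence).
  C: 13 × 12.011 = 156.143
  H: 12 × 1.008 = 12.096
  N: 2 × 14.007 = 28.014
  O: 3 × 15.999 = 47.997
Sum: 13×12.011 + 12×1.008 + 2×14.007 + 3×15.999 = 244.250 → 244.25 g/mol.

244.25 g/mol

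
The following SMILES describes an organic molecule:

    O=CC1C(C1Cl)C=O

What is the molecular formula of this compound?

Walk through each heavy atom and fill implicit hydrogens from standard valence (C 4, N 3, O 2, S 2, halogen 1):
  atom 1: O, bond orders sum to 2 (valence 2) → 0 H
  atom 2: C, bond orders sum to 3 (valence 4) → 1 H
  atom 3: C, bond orders sum to 3 (valence 4) → 1 H
  atom 4: C, bond orders sum to 3 (valence 4) → 1 H
  atom 5: C, bond orders sum to 3 (valence 4) → 1 H
  atom 6: Cl (halogen, monovalent) → 0 H
  atom 7: C, bond orders sum to 3 (valence 4) → 1 H
  atom 8: O, bond orders sum to 2 (valence 2) → 0 H
Totals → C:5, H:5, Cl:1, O:2.

C5H5ClO2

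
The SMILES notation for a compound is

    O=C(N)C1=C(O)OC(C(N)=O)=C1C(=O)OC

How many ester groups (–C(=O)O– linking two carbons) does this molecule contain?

The ester motif appears at heavy-atom position 13 in the SMILES.
Other groups present: 2 amide, 1 hydroxyl.
Ester count: 1.

1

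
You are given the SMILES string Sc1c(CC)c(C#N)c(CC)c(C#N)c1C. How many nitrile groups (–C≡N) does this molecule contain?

The nitrile motif appears at heavy-atom positions 7, 13 in the SMILES.
Other groups present: 1 thiol.
Nitrile count: 2.

2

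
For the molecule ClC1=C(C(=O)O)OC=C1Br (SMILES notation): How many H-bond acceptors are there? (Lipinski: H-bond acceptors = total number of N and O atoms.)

N atoms: 0; O atoms: 3.
Lipinski HBA = 0 + 3 = 3.

3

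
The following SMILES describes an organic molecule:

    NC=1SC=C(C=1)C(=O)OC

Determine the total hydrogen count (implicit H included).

Walk through each heavy atom and fill implicit hydrogens from standard valence (C 4, N 3, O 2, S 2, halogen 1):
  atom 1: N, bond orders sum to 1 (valence 3) → 2 H
  atom 2: C, bond orders sum to 4 (valence 4) → 0 H
  atom 3: S, bond orders sum to 2 (valence 2) → 0 H
  atom 4: C, bond orders sum to 3 (valence 4) → 1 H
  atom 5: C, bond orders sum to 4 (valence 4) → 0 H
  atom 6: C, bond orders sum to 3 (valence 4) → 1 H
  atom 7: C, bond orders sum to 4 (valence 4) → 0 H
  atom 8: O, bond orders sum to 2 (valence 2) → 0 H
  atom 9: O, bond orders sum to 2 (valence 2) → 0 H
  atom 10: C, bond orders sum to 1 (valence 4) → 3 H
Total hydrogens: 7.

7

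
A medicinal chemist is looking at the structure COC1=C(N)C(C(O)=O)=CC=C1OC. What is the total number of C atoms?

Count every carbon token in the SMILES (each C, including those in ring-closure positions and inside branches).
Carbon count: 9.

9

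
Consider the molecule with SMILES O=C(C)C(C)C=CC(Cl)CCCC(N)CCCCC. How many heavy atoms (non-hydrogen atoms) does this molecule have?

19

Every atom symbol written in the SMILES (organic subset) is one heavy atom; implicit H are not written.
Heavy atoms by element → C:16, Cl:1, N:1, O:1.
Total: 19.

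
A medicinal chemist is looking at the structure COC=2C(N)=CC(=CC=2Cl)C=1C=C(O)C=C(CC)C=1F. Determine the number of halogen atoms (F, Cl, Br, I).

Halogen atoms appear at heavy-atom positions 10, 20 (1×Cl, 1×F).
Other groups present: 1 ether, 1 hydroxyl, 1 primary amine.
Halogen count: 2.

2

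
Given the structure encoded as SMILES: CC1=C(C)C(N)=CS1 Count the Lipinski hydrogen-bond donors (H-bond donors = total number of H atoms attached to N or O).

2

Donors: find every N or O and count the H atoms it carries.
  atom 6 (N): bond orders sum to 1 → 2 H
Lipinski HBD = 2.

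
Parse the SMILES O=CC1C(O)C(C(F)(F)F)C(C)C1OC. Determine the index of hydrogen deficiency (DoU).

2

Degree of unsaturation = (number of rings) + (number of π bonds).
Ring closures in the SMILES: 1.
π bonds: 1 double bond (each 1 DoU) → 1 DoU from unsaturation.
Total DoU = 1 + 1 = 2.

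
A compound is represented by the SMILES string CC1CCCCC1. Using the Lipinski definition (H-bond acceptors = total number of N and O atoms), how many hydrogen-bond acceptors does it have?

N atoms: 0; O atoms: 0.
Lipinski HBA = 0 + 0 = 0.

0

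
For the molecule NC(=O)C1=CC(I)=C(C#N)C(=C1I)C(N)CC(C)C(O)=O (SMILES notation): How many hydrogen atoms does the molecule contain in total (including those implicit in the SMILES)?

Walk through each heavy atom and fill implicit hydrogens from standard valence (C 4, N 3, O 2, S 2, halogen 1):
  atom 1: N, bond orders sum to 1 (valence 3) → 2 H
  atom 2: C, bond orders sum to 4 (valence 4) → 0 H
  atom 3: O, bond orders sum to 2 (valence 2) → 0 H
  atom 4: C, bond orders sum to 4 (valence 4) → 0 H
  atom 5: C, bond orders sum to 3 (valence 4) → 1 H
  atom 6: C, bond orders sum to 4 (valence 4) → 0 H
  atom 7: I (halogen, monovalent) → 0 H
  atom 8: C, bond orders sum to 4 (valence 4) → 0 H
  atom 9: C, bond orders sum to 4 (valence 4) → 0 H
  atom 10: N, bond orders sum to 3 (valence 3) → 0 H
  atom 11: C, bond orders sum to 4 (valence 4) → 0 H
  atom 12: C, bond orders sum to 4 (valence 4) → 0 H
  atom 13: I (halogen, monovalent) → 0 H
  atom 14: C, bond orders sum to 3 (valence 4) → 1 H
  atom 15: N, bond orders sum to 1 (valence 3) → 2 H
  atom 16: C, bond orders sum to 2 (valence 4) → 2 H
  atom 17: C, bond orders sum to 3 (valence 4) → 1 H
  atom 18: C, bond orders sum to 1 (valence 4) → 3 H
  atom 19: C, bond orders sum to 4 (valence 4) → 0 H
  atom 20: O, bond orders sum to 1 (valence 2) → 1 H
  atom 21: O, bond orders sum to 2 (valence 2) → 0 H
Total hydrogens: 13.

13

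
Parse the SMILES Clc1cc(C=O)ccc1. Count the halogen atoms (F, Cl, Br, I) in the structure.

Halogen atoms appear at heavy-atom position 1 (1×Cl).
Other groups present: 1 aldehyde.
Halogen count: 1.

1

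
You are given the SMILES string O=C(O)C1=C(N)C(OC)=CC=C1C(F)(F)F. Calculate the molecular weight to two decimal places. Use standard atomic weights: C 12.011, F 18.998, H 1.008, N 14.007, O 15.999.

235.16 g/mol

First, the molecular formula is C9H8F3NO3 (counting implicit H from valence).
  C: 9 × 12.011 = 108.099
  F: 3 × 18.998 = 56.994
  H: 8 × 1.008 = 8.064
  N: 1 × 14.007 = 14.007
  O: 3 × 15.999 = 47.997
Sum: 9×12.011 + 3×18.998 + 8×1.008 + 1×14.007 + 3×15.999 = 235.161 → 235.16 g/mol.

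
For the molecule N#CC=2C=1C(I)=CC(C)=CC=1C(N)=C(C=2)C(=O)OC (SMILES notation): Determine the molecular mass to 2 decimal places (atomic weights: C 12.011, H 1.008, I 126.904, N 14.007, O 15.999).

First, the molecular formula is C14H11IN2O2 (counting implicit H from valence).
  C: 14 × 12.011 = 168.154
  H: 11 × 1.008 = 11.088
  I: 1 × 126.904 = 126.904
  N: 2 × 14.007 = 28.014
  O: 2 × 15.999 = 31.998
Sum: 14×12.011 + 11×1.008 + 1×126.904 + 2×14.007 + 2×15.999 = 366.158 → 366.16 g/mol.

366.16 g/mol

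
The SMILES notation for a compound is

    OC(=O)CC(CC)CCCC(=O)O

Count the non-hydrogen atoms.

13

Every atom symbol written in the SMILES (organic subset) is one heavy atom; implicit H are not written.
Heavy atoms by element → C:9, O:4.
Total: 13.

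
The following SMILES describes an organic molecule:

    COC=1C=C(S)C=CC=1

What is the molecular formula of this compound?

C7H8OS

Walk through each heavy atom and fill implicit hydrogens from standard valence (C 4, N 3, O 2, S 2, halogen 1):
  atom 1: C, bond orders sum to 1 (valence 4) → 3 H
  atom 2: O, bond orders sum to 2 (valence 2) → 0 H
  atom 3: C, bond orders sum to 4 (valence 4) → 0 H
  atom 4: C, bond orders sum to 3 (valence 4) → 1 H
  atom 5: C, bond orders sum to 4 (valence 4) → 0 H
  atom 6: S, bond orders sum to 1 (valence 2) → 1 H
  atom 7: C, bond orders sum to 3 (valence 4) → 1 H
  atom 8: C, bond orders sum to 3 (valence 4) → 1 H
  atom 9: C, bond orders sum to 3 (valence 4) → 1 H
Totals → C:7, H:8, O:1, S:1.
In Hill order: C7H8OS.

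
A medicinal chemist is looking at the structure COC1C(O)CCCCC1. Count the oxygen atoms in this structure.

2

Scan the SMILES for O atoms (remember two-letter symbols like Cl and Br are single atoms).
Oxygen count: 2.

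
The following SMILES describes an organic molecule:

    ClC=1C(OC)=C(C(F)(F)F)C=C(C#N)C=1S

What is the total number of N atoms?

Scan the SMILES for N atoms (remember two-letter symbols like Cl and Br are single atoms).
Nitrogen count: 1.

1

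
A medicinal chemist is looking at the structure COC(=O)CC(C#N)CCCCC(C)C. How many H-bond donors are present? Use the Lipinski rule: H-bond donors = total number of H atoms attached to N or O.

0

Donors: find every N or O and count the H atoms it carries.
  atom 2 (O): bond orders sum to 2 → 0 H
  atom 4 (O): bond orders sum to 2 → 0 H
  atom 8 (N): bond orders sum to 3 → 0 H
Lipinski HBD = 0.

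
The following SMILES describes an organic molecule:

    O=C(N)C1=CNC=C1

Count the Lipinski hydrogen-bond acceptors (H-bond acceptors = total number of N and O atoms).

N atoms: 2; O atoms: 1.
Lipinski HBA = 2 + 1 = 3.

3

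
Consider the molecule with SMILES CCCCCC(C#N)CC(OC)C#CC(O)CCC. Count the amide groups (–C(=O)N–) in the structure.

0

Scan the SMILES for the amide motif — none present.
Groups that are present: 1 alkyne, 1 ether, 1 hydroxyl, 1 nitrile.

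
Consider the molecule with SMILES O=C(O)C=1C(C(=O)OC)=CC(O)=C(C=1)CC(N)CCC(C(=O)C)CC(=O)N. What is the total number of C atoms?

Count every carbon token in the SMILES (each C, including those in ring-closure positions and inside branches).
Carbon count: 18.

18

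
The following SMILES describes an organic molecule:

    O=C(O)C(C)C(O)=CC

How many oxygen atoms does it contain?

3

Scan the SMILES for O atoms (remember two-letter symbols like Cl and Br are single atoms).
Oxygen count: 3.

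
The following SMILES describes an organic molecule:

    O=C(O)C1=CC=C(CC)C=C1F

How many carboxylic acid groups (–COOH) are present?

The carboxylic acid motif appears at heavy-atom position 2 in the SMILES.
Carboxylic acid count: 1.

1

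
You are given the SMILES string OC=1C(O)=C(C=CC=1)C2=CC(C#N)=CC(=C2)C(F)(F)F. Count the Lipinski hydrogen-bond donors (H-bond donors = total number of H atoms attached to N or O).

2

Donors: find every N or O and count the H atoms it carries.
  atom 1 (O): bond orders sum to 1 → 1 H
  atom 4 (O): bond orders sum to 1 → 1 H
  atom 13 (N): bond orders sum to 3 → 0 H
Lipinski HBD = 2.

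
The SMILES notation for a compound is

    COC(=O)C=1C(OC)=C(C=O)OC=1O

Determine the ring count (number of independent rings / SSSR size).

In SMILES, each pair of matching ring-closure digits denotes one ring-closing bond; the number of such bonds equals the number of independent rings.
Ring-closure bonds here: 1.

1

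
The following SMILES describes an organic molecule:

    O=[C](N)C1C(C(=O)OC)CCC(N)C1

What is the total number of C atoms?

9

Count every carbon token in the SMILES (each C, including those in ring-closure positions and inside branches).
Carbon count: 9.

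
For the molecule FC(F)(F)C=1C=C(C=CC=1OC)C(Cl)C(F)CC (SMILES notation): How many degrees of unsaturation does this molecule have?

Molecular formula: C12H13ClF4O.
DoU = (2C + 2 + N − H − X) / 2, where X is the halogen count and O/S are ignored.
    = (2·12 + 2 + 0 − 13 − 5) / 2 = 8 / 2 = 4.

4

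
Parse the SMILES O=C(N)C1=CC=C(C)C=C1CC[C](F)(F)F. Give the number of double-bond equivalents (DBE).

5

Degree of unsaturation = (number of rings) + (number of π bonds).
Ring closures in the SMILES: 1.
π bonds: 4 double bonds (each 1 DoU) → 4 DoU from unsaturation.
Total DoU = 1 + 4 = 5.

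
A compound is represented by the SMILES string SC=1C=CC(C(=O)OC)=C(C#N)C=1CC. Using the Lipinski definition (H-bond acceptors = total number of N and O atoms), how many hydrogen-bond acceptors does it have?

3

N atoms: 1; O atoms: 2.
Lipinski HBA = 1 + 2 = 3.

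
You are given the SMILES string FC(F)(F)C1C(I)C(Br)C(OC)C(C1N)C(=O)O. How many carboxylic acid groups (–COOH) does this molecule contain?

1

The carboxylic acid motif appears at heavy-atom position 16 in the SMILES.
Other groups present: 1 ether, 1 primary amine.
Carboxylic acid count: 1.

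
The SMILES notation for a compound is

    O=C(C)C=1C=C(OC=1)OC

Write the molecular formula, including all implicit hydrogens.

Walk through each heavy atom and fill implicit hydrogens from standard valence (C 4, N 3, O 2, S 2, halogen 1):
  atom 1: O, bond orders sum to 2 (valence 2) → 0 H
  atom 2: C, bond orders sum to 4 (valence 4) → 0 H
  atom 3: C, bond orders sum to 1 (valence 4) → 3 H
  atom 4: C, bond orders sum to 4 (valence 4) → 0 H
  atom 5: C, bond orders sum to 3 (valence 4) → 1 H
  atom 6: C, bond orders sum to 4 (valence 4) → 0 H
  atom 7: O, bond orders sum to 2 (valence 2) → 0 H
  atom 8: C, bond orders sum to 3 (valence 4) → 1 H
  atom 9: O, bond orders sum to 2 (valence 2) → 0 H
  atom 10: C, bond orders sum to 1 (valence 4) → 3 H
Totals → C:7, H:8, O:3.
In Hill order: C7H8O3.

C7H8O3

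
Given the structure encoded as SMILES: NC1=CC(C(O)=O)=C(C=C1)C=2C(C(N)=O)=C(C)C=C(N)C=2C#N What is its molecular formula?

C16H14N4O3

Walk through each heavy atom and fill implicit hydrogens from standard valence (C 4, N 3, O 2, S 2, halogen 1):
  atom 1: N, bond orders sum to 1 (valence 3) → 2 H
  atom 2: C, bond orders sum to 4 (valence 4) → 0 H
  atom 3: C, bond orders sum to 3 (valence 4) → 1 H
  atom 4: C, bond orders sum to 4 (valence 4) → 0 H
  atom 5: C, bond orders sum to 4 (valence 4) → 0 H
  atom 6: O, bond orders sum to 1 (valence 2) → 1 H
  atom 7: O, bond orders sum to 2 (valence 2) → 0 H
  atom 8: C, bond orders sum to 4 (valence 4) → 0 H
  atom 9: C, bond orders sum to 3 (valence 4) → 1 H
  atom 10: C, bond orders sum to 3 (valence 4) → 1 H
  atom 11: C, bond orders sum to 4 (valence 4) → 0 H
  atom 12: C, bond orders sum to 4 (valence 4) → 0 H
  atom 13: C, bond orders sum to 4 (valence 4) → 0 H
  atom 14: N, bond orders sum to 1 (valence 3) → 2 H
  atom 15: O, bond orders sum to 2 (valence 2) → 0 H
  atom 16: C, bond orders sum to 4 (valence 4) → 0 H
  atom 17: C, bond orders sum to 1 (valence 4) → 3 H
  atom 18: C, bond orders sum to 3 (valence 4) → 1 H
  atom 19: C, bond orders sum to 4 (valence 4) → 0 H
  atom 20: N, bond orders sum to 1 (valence 3) → 2 H
  atom 21: C, bond orders sum to 4 (valence 4) → 0 H
  atom 22: C, bond orders sum to 4 (valence 4) → 0 H
  atom 23: N, bond orders sum to 3 (valence 3) → 0 H
Totals → C:16, H:14, N:4, O:3.
In Hill order: C16H14N4O3.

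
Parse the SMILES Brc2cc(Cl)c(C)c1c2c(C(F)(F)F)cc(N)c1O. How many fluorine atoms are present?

Scan the SMILES for F atoms (remember two-letter symbols like Cl and Br are single atoms).
Fluorine count: 3.

3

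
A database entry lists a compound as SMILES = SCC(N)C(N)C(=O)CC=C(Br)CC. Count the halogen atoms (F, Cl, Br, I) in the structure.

1

Halogen atoms appear at heavy-atom position 12 (1×Br).
Other groups present: 1 alkene, 1 ketone, 2 primary amine, 1 thiol.
Halogen count: 1.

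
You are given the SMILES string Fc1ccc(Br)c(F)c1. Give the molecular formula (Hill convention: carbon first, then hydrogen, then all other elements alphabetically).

Walk through each heavy atom and fill implicit hydrogens from standard valence (C 4, N 3, O 2, S 2, halogen 1); for lowercase aromatic atoms, an aromatic c carries 1 H when it has two neighbours and 0 H with three, and aromatic n carries 0 H:
  atom 1: F (halogen, monovalent) → 0 H
  atom 2: aromatic c, 3 neighbours → 0 H
  atom 3: aromatic c, 2 neighbours → 1 H
  atom 4: aromatic c, 2 neighbours → 1 H
  atom 5: aromatic c, 3 neighbours → 0 H
  atom 6: Br (halogen, monovalent) → 0 H
  atom 7: aromatic c, 3 neighbours → 0 H
  atom 8: F (halogen, monovalent) → 0 H
  atom 9: aromatic c, 2 neighbours → 1 H
Totals → C:6, H:3, Br:1, F:2.

C6H3BrF2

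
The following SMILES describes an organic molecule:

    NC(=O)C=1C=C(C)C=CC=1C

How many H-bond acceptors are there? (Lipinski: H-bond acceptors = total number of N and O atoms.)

N atoms: 1; O atoms: 1.
Lipinski HBA = 1 + 1 = 2.

2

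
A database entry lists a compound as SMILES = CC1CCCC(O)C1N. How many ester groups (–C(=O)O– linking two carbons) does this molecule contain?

0

Scan the SMILES for the ester motif — none present.
Groups that are present: 1 hydroxyl, 1 primary amine.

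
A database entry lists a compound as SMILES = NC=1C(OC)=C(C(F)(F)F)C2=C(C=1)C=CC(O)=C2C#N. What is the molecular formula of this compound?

C13H9F3N2O2

Walk through each heavy atom and fill implicit hydrogens from standard valence (C 4, N 3, O 2, S 2, halogen 1):
  atom 1: N, bond orders sum to 1 (valence 3) → 2 H
  atom 2: C, bond orders sum to 4 (valence 4) → 0 H
  atom 3: C, bond orders sum to 4 (valence 4) → 0 H
  atom 4: O, bond orders sum to 2 (valence 2) → 0 H
  atom 5: C, bond orders sum to 1 (valence 4) → 3 H
  atom 6: C, bond orders sum to 4 (valence 4) → 0 H
  atom 7: C, bond orders sum to 4 (valence 4) → 0 H
  atom 8: F (halogen, monovalent) → 0 H
  atom 9: F (halogen, monovalent) → 0 H
  atom 10: F (halogen, monovalent) → 0 H
  atom 11: C, bond orders sum to 4 (valence 4) → 0 H
  atom 12: C, bond orders sum to 4 (valence 4) → 0 H
  atom 13: C, bond orders sum to 3 (valence 4) → 1 H
  atom 14: C, bond orders sum to 3 (valence 4) → 1 H
  atom 15: C, bond orders sum to 3 (valence 4) → 1 H
  atom 16: C, bond orders sum to 4 (valence 4) → 0 H
  atom 17: O, bond orders sum to 1 (valence 2) → 1 H
  atom 18: C, bond orders sum to 4 (valence 4) → 0 H
  atom 19: C, bond orders sum to 4 (valence 4) → 0 H
  atom 20: N, bond orders sum to 3 (valence 3) → 0 H
Totals → C:13, H:9, F:3, N:2, O:2.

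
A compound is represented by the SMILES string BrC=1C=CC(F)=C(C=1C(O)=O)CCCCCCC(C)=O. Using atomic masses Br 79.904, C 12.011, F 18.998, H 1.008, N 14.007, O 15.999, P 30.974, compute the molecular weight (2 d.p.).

First, the molecular formula is C15H18BrFO3 (counting implicit H from valence).
  Br: 1 × 79.904 = 79.904
  C: 15 × 12.011 = 180.165
  F: 1 × 18.998 = 18.998
  H: 18 × 1.008 = 18.144
  O: 3 × 15.999 = 47.997
Sum: 1×79.904 + 15×12.011 + 1×18.998 + 18×1.008 + 3×15.999 = 345.208 → 345.21 g/mol.

345.21 g/mol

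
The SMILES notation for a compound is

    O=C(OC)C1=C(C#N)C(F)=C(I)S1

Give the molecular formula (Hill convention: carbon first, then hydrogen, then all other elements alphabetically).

C7H3FINO2S

Walk through each heavy atom and fill implicit hydrogens from standard valence (C 4, N 3, O 2, S 2, halogen 1):
  atom 1: O, bond orders sum to 2 (valence 2) → 0 H
  atom 2: C, bond orders sum to 4 (valence 4) → 0 H
  atom 3: O, bond orders sum to 2 (valence 2) → 0 H
  atom 4: C, bond orders sum to 1 (valence 4) → 3 H
  atom 5: C, bond orders sum to 4 (valence 4) → 0 H
  atom 6: C, bond orders sum to 4 (valence 4) → 0 H
  atom 7: C, bond orders sum to 4 (valence 4) → 0 H
  atom 8: N, bond orders sum to 3 (valence 3) → 0 H
  atom 9: C, bond orders sum to 4 (valence 4) → 0 H
  atom 10: F (halogen, monovalent) → 0 H
  atom 11: C, bond orders sum to 4 (valence 4) → 0 H
  atom 12: I (halogen, monovalent) → 0 H
  atom 13: S, bond orders sum to 2 (valence 2) → 0 H
Totals → C:7, H:3, F:1, I:1, N:1, O:2, S:1.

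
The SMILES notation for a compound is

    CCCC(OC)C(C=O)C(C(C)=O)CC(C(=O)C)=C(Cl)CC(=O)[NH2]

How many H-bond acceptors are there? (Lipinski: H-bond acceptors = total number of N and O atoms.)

N atoms: 1; O atoms: 5.
Lipinski HBA = 1 + 5 = 6.

6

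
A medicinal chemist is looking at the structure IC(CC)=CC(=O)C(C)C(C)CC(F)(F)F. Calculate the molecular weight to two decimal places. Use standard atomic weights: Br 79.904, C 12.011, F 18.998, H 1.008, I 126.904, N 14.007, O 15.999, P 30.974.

348.15 g/mol

First, the molecular formula is C11H16F3IO (counting implicit H from valence).
  C: 11 × 12.011 = 132.121
  F: 3 × 18.998 = 56.994
  H: 16 × 1.008 = 16.128
  I: 1 × 126.904 = 126.904
  O: 1 × 15.999 = 15.999
Sum: 11×12.011 + 3×18.998 + 16×1.008 + 1×126.904 + 1×15.999 = 348.146 → 348.15 g/mol.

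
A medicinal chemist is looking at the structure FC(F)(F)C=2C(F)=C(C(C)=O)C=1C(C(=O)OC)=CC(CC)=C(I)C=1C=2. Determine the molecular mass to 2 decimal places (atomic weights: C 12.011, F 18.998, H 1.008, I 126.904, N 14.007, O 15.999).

468.18 g/mol

First, the molecular formula is C17H13F4IO3 (counting implicit H from valence).
  C: 17 × 12.011 = 204.187
  F: 4 × 18.998 = 75.992
  H: 13 × 1.008 = 13.104
  I: 1 × 126.904 = 126.904
  O: 3 × 15.999 = 47.997
Sum: 17×12.011 + 4×18.998 + 13×1.008 + 1×126.904 + 3×15.999 = 468.184 → 468.18 g/mol.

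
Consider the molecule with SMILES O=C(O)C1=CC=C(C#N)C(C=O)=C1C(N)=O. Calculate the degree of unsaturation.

Degree of unsaturation = (number of rings) + (number of π bonds).
Ring closures in the SMILES: 1.
π bonds: 6 double bonds (each 1 DoU), 1 triple bond (each 2 DoU) → 8 DoU from unsaturation.
Total DoU = 1 + 8 = 9.

9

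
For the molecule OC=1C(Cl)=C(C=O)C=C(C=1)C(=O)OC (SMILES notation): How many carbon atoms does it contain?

Count every carbon token in the SMILES (each C, including those in ring-closure positions and inside branches).
Carbon count: 9.

9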